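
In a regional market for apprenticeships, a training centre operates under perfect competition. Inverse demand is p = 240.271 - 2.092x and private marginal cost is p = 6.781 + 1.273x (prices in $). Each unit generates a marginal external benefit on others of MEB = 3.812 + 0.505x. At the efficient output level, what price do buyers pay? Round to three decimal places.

P = $66.692

Social marginal cost = private MC − MEB = 2.969 + 0.768x.
Set SMC = demand: 2.969 + 0.768x = 240.271 - 2.092x → x* = 82.9727.
Consumer price on the demand curve at x*: 240.271 − 2.092×82.9727 = 66.6921.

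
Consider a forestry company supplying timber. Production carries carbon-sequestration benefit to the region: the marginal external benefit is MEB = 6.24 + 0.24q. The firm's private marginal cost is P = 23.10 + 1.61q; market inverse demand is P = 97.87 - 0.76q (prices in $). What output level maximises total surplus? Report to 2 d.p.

Social marginal cost = private MC − MEB = 16.86 + 1.37q.
Set SMC = demand: 16.86 + 1.37q = 97.87 - 0.76q → q* = 38.0329.

q* = 38.03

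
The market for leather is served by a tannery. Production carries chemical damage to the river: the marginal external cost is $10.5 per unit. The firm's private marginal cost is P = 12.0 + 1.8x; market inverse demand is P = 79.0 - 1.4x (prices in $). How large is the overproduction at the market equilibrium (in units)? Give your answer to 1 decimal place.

Market equilibrium (private): 12.0 + 1.8x = 79.0 - 1.4x → x_m = 20.9375.
Social marginal cost = private MC + MEC = 22.5 + 1.8x.
Set SMC = demand: 22.5 + 1.8x = 79.0 - 1.4x → x* = 17.6563.
Gap = |20.9375 − 17.6563| = 3.2812.

3.3 units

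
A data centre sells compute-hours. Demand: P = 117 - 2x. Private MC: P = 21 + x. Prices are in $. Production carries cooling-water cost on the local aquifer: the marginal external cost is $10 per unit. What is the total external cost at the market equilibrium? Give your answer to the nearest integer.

$320

Market equilibrium (private): 21 + x = 117 - 2x → x_m = 32.0000.
Total external cost = MEC × x_m = 10 × 32.0000 = 320.0000.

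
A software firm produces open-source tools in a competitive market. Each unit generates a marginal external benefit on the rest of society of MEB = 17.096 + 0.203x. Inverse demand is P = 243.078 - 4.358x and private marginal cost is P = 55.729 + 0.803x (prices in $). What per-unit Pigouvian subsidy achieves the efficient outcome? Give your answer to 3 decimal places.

subsidy = $25.467 per unit

Social marginal cost = private MC − MEB = 38.633 + 0.600x.
Set SMC = demand: 38.633 + 0.600x = 243.078 - 4.358x → x* = 41.2354.
The Pigouvian subsidy equals MEB at x*: 17.096 + 0.203×41.2354 = 25.4668.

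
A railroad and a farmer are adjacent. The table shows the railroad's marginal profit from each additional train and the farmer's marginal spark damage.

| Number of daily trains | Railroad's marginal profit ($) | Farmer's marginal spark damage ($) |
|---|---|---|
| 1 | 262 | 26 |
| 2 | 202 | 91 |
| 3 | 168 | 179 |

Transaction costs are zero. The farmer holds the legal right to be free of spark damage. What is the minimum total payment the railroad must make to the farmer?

Efficient level: marginal profit ≥ marginal spark damage through level 2, so k* = 2.
With the farmer holding the right, the railroad must at least compensate total damage at k*: 26 + 91 = 117.

$117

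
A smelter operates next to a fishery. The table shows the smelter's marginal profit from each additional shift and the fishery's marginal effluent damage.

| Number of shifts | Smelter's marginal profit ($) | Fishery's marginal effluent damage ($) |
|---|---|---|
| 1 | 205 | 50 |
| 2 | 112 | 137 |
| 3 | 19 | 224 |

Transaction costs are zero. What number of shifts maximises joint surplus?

1

Bargaining reaches the level where marginal profit last exceeds marginal effluent damage.
That holds through level 1 (205 ≥ 50) but not at 2 (112 < 137).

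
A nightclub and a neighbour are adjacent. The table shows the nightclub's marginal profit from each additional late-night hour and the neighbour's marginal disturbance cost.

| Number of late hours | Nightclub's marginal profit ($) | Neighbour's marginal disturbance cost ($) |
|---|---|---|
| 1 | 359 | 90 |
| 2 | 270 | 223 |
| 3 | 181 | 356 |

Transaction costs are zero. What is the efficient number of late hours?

2

Bargaining reaches the level where marginal profit last exceeds marginal disturbance cost.
That holds through level 2 (270 ≥ 223) but not at 3 (181 < 356).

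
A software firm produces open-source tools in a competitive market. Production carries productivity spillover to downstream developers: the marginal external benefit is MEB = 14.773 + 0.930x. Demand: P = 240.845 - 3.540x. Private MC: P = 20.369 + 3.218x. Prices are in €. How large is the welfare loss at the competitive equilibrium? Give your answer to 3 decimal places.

DWL = €174.610

Market equilibrium (private): 20.369 + 3.218x = 240.845 - 3.540x → x_m = 32.6244.
Social marginal cost = private MC − MEB = 5.596 + 2.288x.
Set SMC = demand: 5.596 + 2.288x = 240.845 - 3.540x → x* = 40.3653.
Height of the DWL triangle at x_m is demand(x_m) − SMC(x_m) = MEB(x_m) = 45.1137.
DWL = ½ × 7.7409 × 45.1137 = 174.6103.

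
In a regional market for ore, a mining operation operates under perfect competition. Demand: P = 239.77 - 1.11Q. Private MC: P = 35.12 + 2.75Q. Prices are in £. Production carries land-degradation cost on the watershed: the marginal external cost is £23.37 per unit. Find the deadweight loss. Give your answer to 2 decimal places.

Market equilibrium (private): 35.12 + 2.75Q = 239.77 - 1.11Q → Q_m = 53.0181.
Social marginal cost = private MC + MEC = 58.49 + 2.75Q.
Set SMC = demand: 58.49 + 2.75Q = 239.77 - 1.11Q → Q* = 46.9637.
Between Q* and Q_m the wedge SMC − demand runs linearly from 0 to MEC(Q_m), so the loss is a triangle.
DWL = ½ × 6.0544 × 23.3700 = 70.7457.

DWL = £70.75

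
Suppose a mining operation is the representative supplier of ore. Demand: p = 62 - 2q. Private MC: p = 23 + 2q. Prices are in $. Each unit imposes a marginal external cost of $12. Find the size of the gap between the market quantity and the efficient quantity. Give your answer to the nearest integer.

3 units

Market equilibrium (private): 23 + 2q = 62 - 2q → q_m = 9.7500.
Social marginal cost = private MC + MEC = 35 + 2q.
Set SMC = demand: 35 + 2q = 62 - 2q → q* = 6.7500.
Gap = |9.7500 − 6.7500| = 3.0000.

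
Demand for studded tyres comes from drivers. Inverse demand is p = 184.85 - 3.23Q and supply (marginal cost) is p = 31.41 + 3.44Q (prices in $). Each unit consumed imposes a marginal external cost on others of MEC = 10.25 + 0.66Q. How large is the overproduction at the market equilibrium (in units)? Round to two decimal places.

Market equilibrium (private): 31.41 + 3.44Q = 184.85 - 3.23Q → Q_m = 23.0045.
Social marginal benefit = demand − MEC = 174.60 - 3.89Q.
Set SMB = MC: 174.60 - 3.89Q = 31.41 + 3.44Q → Q* = 19.5348.
Gap = |23.0045 − 19.5348| = 3.4697.

3.47 units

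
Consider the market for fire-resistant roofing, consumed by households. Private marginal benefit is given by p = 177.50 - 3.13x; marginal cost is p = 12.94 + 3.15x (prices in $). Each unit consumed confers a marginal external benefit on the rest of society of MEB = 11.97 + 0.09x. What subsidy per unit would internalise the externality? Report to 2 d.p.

subsidy = $14.54 per unit

Social marginal benefit = demand + MEB = 189.47 - 3.04x.
Set SMB = MC: 189.47 - 3.04x = 12.94 + 3.15x → x* = 28.5186.
The Pigouvian subsidy equals MEB at x*: 11.97 + 0.09×28.5186 = 14.5367.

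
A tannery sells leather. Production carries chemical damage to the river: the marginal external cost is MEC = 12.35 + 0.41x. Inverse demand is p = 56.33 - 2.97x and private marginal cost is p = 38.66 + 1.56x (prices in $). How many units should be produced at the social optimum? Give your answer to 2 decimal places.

x* = 1.08

Social marginal cost = private MC + MEC = 51.01 + 1.97x.
Set SMC = demand: 51.01 + 1.97x = 56.33 - 2.97x → x* = 1.0769.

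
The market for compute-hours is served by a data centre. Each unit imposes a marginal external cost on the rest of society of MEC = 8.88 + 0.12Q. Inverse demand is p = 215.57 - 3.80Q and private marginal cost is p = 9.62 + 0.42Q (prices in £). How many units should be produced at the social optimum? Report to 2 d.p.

Q* = 45.41

Social marginal cost = private MC + MEC = 18.50 + 0.54Q.
Set SMC = demand: 18.50 + 0.54Q = 215.57 - 3.80Q → Q* = 45.4078.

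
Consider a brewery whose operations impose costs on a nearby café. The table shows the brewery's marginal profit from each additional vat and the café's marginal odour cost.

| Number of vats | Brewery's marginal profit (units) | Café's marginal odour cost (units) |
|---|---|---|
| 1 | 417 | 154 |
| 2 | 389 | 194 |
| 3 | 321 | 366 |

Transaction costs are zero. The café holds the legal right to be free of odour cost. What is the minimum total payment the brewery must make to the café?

Efficient level: marginal profit ≥ marginal odour cost through level 2, so k* = 2.
With the café holding the right, the brewery must at least compensate total damage at k*: 154 + 194 = 348.

348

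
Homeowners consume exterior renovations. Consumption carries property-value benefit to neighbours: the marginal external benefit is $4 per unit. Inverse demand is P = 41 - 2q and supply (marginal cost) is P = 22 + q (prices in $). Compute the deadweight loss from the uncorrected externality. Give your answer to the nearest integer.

Market equilibrium (private): 22 + q = 41 - 2q → q_m = 6.3333.
Social marginal benefit = demand + MEB = 45 - 2q.
Set SMB = MC: 45 - 2q = 22 + q → q* = 7.6667.
Between q* and q_m the wedge SMB − MC runs linearly from 0 to MEB(q_m), so the loss is a triangle.
DWL = ½ × 1.3334 × 4.0000 = 2.6668.

DWL = $3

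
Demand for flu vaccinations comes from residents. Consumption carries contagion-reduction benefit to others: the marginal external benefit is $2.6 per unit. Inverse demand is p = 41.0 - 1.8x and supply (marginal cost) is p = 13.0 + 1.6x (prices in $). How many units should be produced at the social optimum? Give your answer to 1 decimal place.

x* = 9.0

Social marginal benefit = demand + MEB = 43.6 - 1.8x.
Set SMB = MC: 43.6 - 1.8x = 13.0 + 1.6x → x* = 9.0000.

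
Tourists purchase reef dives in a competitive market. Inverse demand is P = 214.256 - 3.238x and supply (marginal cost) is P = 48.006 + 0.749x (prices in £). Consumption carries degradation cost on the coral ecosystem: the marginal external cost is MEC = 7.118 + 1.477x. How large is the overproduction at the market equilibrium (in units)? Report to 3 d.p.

12.574 units

Market equilibrium (private): 48.006 + 0.749x = 214.256 - 3.238x → x_m = 41.6980.
Social marginal benefit = demand − MEC = 207.138 - 4.715x.
Set SMB = MC: 207.138 - 4.715x = 48.006 + 0.749x → x* = 29.1237.
Gap = |41.6980 − 29.1237| = 12.5743.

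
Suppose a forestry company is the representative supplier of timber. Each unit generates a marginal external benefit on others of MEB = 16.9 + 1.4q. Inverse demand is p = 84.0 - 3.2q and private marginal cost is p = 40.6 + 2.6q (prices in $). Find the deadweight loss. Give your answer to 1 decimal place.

Market equilibrium (private): 40.6 + 2.6q = 84.0 - 3.2q → q_m = 7.4828.
Social marginal cost = private MC − MEB = 23.7 + 1.2q.
Set SMC = demand: 23.7 + 1.2q = 84.0 - 3.2q → q* = 13.7045.
Height of the DWL triangle at q_m is demand(q_m) − SMC(q_m) = MEB(q_m) = 27.3759.
DWL = ½ × 6.2217 × 27.3759 = 85.1623.

DWL = $85.2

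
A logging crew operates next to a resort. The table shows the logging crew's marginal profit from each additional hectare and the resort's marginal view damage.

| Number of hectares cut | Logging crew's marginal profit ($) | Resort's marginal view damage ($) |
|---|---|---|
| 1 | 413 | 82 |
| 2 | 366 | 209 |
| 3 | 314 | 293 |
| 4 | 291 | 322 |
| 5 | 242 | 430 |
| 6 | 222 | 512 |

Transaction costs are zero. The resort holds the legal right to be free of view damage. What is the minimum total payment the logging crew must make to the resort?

$584

Efficient level: marginal profit ≥ marginal view damage through level 3, so k* = 3.
With the resort holding the right, the logging crew must at least compensate total damage at k*: 82 + 209 + 293 = 584.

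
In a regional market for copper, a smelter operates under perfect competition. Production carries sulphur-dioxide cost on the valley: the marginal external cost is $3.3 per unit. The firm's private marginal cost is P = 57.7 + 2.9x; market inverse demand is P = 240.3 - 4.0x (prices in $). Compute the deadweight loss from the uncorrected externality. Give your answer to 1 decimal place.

DWL = $0.8

Market equilibrium (private): 57.7 + 2.9x = 240.3 - 4.0x → x_m = 26.4638.
Social marginal cost = private MC + MEC = 61.0 + 2.9x.
Set SMC = demand: 61.0 + 2.9x = 240.3 - 4.0x → x* = 25.9855.
Between x* and x_m the wedge SMC − demand runs linearly from 0 to MEC(x_m), so the loss is a triangle.
DWL = ½ × 0.4783 × 3.3000 = 0.7892.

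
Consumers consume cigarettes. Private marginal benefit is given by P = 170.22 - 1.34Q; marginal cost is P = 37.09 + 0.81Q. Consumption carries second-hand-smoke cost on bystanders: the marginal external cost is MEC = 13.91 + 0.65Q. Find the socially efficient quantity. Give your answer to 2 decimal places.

Social marginal benefit = demand − MEC = 156.31 - 1.99Q.
Set SMB = MC: 156.31 - 1.99Q = 37.09 + 0.81Q → Q* = 42.5786.

Q* = 42.58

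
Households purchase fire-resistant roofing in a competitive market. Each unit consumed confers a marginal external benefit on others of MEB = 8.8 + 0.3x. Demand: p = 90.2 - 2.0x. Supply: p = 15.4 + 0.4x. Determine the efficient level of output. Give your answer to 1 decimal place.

x* = 39.8

Social marginal benefit = demand + MEB = 99.0 - 1.7x.
Set SMB = MC: 99.0 - 1.7x = 15.4 + 0.4x → x* = 39.8095.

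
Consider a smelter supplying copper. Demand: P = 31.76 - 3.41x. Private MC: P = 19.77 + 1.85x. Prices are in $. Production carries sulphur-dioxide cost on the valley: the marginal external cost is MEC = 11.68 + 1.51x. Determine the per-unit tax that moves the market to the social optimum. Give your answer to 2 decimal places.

Social marginal cost = private MC + MEC = 31.45 + 3.36x.
Set SMC = demand: 31.45 + 3.36x = 31.76 - 3.41x → x* = 0.0458.
The Pigouvian tax equals MEC at x*: 11.68 + 1.51×0.0458 = 11.7492.

tax = $11.75 per unit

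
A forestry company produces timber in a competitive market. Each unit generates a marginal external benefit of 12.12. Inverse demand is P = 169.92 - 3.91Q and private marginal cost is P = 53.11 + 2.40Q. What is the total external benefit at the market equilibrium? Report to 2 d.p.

224.36

Market equilibrium (private): 53.11 + 2.40Q = 169.92 - 3.91Q → Q_m = 18.5119.
Total external benefit = MEB × Q_m = 12.12 × 18.5119 = 224.3642.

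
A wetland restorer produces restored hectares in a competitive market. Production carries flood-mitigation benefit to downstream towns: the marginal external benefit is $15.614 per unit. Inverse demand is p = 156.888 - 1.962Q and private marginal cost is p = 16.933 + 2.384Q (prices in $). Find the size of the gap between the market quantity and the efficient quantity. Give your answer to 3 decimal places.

Market equilibrium (private): 16.933 + 2.384Q = 156.888 - 1.962Q → Q_m = 32.2032.
Social marginal cost = private MC − MEB = 1.319 + 2.384Q.
Set SMC = demand: 1.319 + 2.384Q = 156.888 - 1.962Q → Q* = 35.7959.
Gap = |32.2032 − 35.7959| = 3.5927.

3.593 units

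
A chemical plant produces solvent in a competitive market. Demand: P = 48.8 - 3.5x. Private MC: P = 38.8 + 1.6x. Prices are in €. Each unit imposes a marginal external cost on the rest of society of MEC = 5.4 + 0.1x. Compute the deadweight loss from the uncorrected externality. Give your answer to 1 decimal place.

DWL = €3.0

Market equilibrium (private): 38.8 + 1.6x = 48.8 - 3.5x → x_m = 1.9608.
Social marginal cost = private MC + MEC = 44.2 + 1.7x.
Set SMC = demand: 44.2 + 1.7x = 48.8 - 3.5x → x* = 0.8846.
Height of the DWL triangle at x_m is SMC(x_m) − demand(x_m) = MEC(x_m) = 5.5961.
DWL = ½ × 1.0762 × 5.5961 = 3.0113.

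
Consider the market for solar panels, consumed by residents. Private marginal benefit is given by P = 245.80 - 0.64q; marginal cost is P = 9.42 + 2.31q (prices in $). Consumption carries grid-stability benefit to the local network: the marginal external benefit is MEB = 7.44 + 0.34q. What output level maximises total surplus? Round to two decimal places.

Social marginal benefit = demand + MEB = 253.24 - 0.30q.
Set SMB = MC: 253.24 - 0.30q = 9.42 + 2.31q → q* = 93.4176.

q* = 93.42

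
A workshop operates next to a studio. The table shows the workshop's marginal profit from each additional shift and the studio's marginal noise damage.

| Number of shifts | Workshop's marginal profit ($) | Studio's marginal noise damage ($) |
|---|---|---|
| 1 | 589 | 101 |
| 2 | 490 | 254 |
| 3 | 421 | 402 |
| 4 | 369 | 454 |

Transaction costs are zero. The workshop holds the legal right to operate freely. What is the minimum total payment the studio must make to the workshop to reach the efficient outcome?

$369

Left alone the workshop would choose level 4 (marginal profit stays positive).
Efficient level: k* = 3 (marginal profit ≥ marginal noise damage through 3).
The studio must at least cover the workshop's forgone profit from cutting 4→3: 369 = 369.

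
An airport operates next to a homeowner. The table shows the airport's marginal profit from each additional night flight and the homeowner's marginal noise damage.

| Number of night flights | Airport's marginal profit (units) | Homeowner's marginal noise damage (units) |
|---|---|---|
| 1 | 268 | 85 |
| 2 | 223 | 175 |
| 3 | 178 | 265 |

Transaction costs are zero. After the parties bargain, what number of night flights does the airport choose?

Bargaining reaches the level where marginal profit last exceeds marginal noise damage.
That holds through level 2 (223 ≥ 175) but not at 3 (178 < 265).

2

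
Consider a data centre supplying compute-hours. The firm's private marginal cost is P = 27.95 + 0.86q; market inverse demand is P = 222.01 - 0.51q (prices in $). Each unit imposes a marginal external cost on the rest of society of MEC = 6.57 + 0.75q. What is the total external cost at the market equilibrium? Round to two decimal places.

$8454.87

Market equilibrium (private): 27.95 + 0.86q = 222.01 - 0.51q → q_m = 141.6496.
Total external cost = ∫₀^{q_m} (6.57 + 0.75q) dq = 6.57×141.6496 + ½×0.75×141.6496² = 8454.8663.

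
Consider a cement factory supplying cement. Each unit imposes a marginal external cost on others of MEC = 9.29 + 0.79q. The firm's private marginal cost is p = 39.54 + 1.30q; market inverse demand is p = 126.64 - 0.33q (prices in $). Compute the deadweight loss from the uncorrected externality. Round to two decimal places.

Market equilibrium (private): 39.54 + 1.30q = 126.64 - 0.33q → q_m = 53.4356.
Social marginal cost = private MC + MEC = 48.83 + 2.09q.
Set SMC = demand: 48.83 + 2.09q = 126.64 - 0.33q → q* = 32.1529.
The loss is the area between SMC and demand from q* to q_m; with linear curves that's a triangle of height MEC(q_m).
DWL = ½ × 21.2827 × 51.5041 = 548.0732.

DWL = $548.07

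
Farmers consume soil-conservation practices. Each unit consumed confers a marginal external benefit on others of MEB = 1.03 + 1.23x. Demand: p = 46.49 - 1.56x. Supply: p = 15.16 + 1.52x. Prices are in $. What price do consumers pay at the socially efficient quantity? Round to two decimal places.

P = $19.20

Social marginal benefit = demand + MEB = 47.52 - 0.33x.
Set SMB = MC: 47.52 - 0.33x = 15.16 + 1.52x → x* = 17.4919.
Consumer price on the demand curve at x*: 46.49 − 1.56×17.4919 = 19.2026.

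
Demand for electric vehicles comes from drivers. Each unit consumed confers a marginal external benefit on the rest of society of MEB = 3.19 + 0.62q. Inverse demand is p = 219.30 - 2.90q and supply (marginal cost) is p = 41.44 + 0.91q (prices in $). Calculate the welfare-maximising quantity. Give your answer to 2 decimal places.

Social marginal benefit = demand + MEB = 222.49 - 2.28q.
Set SMB = MC: 222.49 - 2.28q = 41.44 + 0.91q → q* = 56.7555.

q* = 56.76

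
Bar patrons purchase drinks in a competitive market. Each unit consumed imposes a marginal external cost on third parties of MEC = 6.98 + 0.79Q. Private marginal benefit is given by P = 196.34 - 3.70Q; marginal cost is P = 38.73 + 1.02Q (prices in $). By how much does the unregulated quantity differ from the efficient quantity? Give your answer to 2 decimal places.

6.05 units

Market equilibrium (private): 38.73 + 1.02Q = 196.34 - 3.70Q → Q_m = 33.3919.
Social marginal benefit = demand − MEC = 189.36 - 4.49Q.
Set SMB = MC: 189.36 - 4.49Q = 38.73 + 1.02Q → Q* = 27.3376.
Gap = |33.3919 − 27.3376| = 6.0543.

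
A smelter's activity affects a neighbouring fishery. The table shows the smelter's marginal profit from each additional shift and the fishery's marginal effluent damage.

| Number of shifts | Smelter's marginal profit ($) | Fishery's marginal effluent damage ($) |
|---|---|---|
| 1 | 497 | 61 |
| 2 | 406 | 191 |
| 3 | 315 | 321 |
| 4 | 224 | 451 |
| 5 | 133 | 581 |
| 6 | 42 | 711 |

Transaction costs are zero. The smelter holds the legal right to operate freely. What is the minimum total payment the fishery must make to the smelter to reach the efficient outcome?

$714

Left alone the smelter would choose level 6 (marginal profit stays positive).
Efficient level: k* = 2 (marginal profit ≥ marginal effluent damage through 2).
The fishery must at least cover the smelter's forgone profit from cutting 6→2: 315 + 224 + 133 + 42 = 714.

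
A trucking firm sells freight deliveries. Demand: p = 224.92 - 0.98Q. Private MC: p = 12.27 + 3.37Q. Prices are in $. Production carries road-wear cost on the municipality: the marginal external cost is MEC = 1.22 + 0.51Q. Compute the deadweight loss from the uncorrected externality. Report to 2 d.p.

Market equilibrium (private): 12.27 + 3.37Q = 224.92 - 0.98Q → Q_m = 48.8851.
Social marginal cost = private MC + MEC = 13.49 + 3.88Q.
Set SMC = demand: 13.49 + 3.88Q = 224.92 - 0.98Q → Q* = 43.5041.
The welfare-loss triangle has base |Q_m − Q*| and height MEC(Q_m) (the vertical gap between SMC and demand is zero at Q* and MEC at Q_m).
DWL = ½ × 5.3810 × 26.1514 = 70.3603.

DWL = $70.36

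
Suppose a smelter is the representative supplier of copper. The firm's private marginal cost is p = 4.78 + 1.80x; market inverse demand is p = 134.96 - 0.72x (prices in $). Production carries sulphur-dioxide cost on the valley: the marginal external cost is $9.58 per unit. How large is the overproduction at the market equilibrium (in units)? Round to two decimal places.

Market equilibrium (private): 4.78 + 1.80x = 134.96 - 0.72x → x_m = 51.6587.
Social marginal cost = private MC + MEC = 14.36 + 1.80x.
Set SMC = demand: 14.36 + 1.80x = 134.96 - 0.72x → x* = 47.8571.
Gap = |51.6587 − 47.8571| = 3.8016.

3.80 units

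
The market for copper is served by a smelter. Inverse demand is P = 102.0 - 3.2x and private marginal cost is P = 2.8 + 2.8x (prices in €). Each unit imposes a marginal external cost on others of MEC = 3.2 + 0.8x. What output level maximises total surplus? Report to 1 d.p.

x* = 14.1

Social marginal cost = private MC + MEC = 6.0 + 3.6x.
Set SMC = demand: 6.0 + 3.6x = 102.0 - 3.2x → x* = 14.1176.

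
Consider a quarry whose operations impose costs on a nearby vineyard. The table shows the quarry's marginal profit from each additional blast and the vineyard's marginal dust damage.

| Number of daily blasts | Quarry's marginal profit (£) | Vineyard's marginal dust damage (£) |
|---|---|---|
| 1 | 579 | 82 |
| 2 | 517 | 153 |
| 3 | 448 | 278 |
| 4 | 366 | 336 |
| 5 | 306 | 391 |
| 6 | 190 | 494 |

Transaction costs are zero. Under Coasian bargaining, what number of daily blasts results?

Bargaining reaches the level where marginal profit last exceeds marginal dust damage.
That holds through level 4 (366 ≥ 336) but not at 5 (306 < 391).

4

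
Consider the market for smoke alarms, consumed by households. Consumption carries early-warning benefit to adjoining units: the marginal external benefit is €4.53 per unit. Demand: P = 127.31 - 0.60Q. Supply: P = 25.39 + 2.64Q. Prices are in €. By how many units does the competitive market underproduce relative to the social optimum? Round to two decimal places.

Market equilibrium (private): 25.39 + 2.64Q = 127.31 - 0.60Q → Q_m = 31.4568.
Social marginal benefit = demand + MEB = 131.84 - 0.60Q.
Set SMB = MC: 131.84 - 0.60Q = 25.39 + 2.64Q → Q* = 32.8549.
Gap = |31.4568 − 32.8549| = 1.3981.

1.40 units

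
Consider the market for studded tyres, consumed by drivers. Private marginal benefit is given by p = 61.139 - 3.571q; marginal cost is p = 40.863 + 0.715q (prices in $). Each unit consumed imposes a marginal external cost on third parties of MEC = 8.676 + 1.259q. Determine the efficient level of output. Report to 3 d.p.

q* = 2.092

Social marginal benefit = demand − MEC = 52.463 - 4.830q.
Set SMB = MC: 52.463 - 4.830q = 40.863 + 0.715q → q* = 2.0920.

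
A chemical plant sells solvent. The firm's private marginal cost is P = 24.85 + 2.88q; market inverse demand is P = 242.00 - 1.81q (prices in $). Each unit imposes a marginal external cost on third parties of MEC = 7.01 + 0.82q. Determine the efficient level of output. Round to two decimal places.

Social marginal cost = private MC + MEC = 31.86 + 3.70q.
Set SMC = demand: 31.86 + 3.70q = 242.00 - 1.81q → q* = 38.1379.

q* = 38.14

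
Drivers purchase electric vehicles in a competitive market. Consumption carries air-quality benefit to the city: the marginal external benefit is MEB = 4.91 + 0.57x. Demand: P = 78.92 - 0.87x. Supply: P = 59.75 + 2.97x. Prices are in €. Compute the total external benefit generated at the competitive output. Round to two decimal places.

€31.61

Market equilibrium (private): 59.75 + 2.97x = 78.92 - 0.87x → x_m = 4.9922.
Total external benefit = ∫₀^{x_m} (4.91 + 0.57x) dx = 4.91×4.9922 + ½×0.57×4.9922² = 31.6145.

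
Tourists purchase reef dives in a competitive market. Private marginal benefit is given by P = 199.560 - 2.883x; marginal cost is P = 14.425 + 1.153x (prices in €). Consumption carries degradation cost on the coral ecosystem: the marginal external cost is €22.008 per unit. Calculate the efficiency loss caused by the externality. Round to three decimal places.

DWL = €60.004

Market equilibrium (private): 14.425 + 1.153x = 199.560 - 2.883x → x_m = 45.8709.
Social marginal benefit = demand − MEC = 177.552 - 2.883x.
Set SMB = MC: 177.552 - 2.883x = 14.425 + 1.153x → x* = 40.4180.
The loss is the area between SMB and MC from x* to x_m; with linear curves that's a triangle of height MEC(x_m).
DWL = ½ × 5.4529 × 22.0080 = 60.0037.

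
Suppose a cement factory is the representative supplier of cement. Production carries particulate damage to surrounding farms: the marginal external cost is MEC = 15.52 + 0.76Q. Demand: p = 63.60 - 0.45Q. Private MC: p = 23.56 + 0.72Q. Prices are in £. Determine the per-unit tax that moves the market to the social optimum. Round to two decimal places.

Social marginal cost = private MC + MEC = 39.08 + 1.48Q.
Set SMC = demand: 39.08 + 1.48Q = 63.60 - 0.45Q → Q* = 12.7047.
The Pigouvian tax equals MEC at Q*: 15.52 + 0.76×12.7047 = 25.1756.

tax = £25.18 per unit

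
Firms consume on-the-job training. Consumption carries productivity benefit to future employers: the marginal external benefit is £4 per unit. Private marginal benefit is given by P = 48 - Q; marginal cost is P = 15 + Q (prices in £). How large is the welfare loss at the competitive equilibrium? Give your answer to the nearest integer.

DWL = £4

Market equilibrium (private): 15 + Q = 48 - Q → Q_m = 16.5000.
Social marginal benefit = demand + MEB = 52 - Q.
Set SMB = MC: 52 - Q = 15 + Q → Q* = 18.5000.
The welfare-loss triangle has base |Q_m − Q*| and height MEB(Q_m) (the vertical gap between SMB and MC is zero at Q* and MEB at Q_m).
DWL = ½ × 2.0000 × 4.0000 = 4.0000.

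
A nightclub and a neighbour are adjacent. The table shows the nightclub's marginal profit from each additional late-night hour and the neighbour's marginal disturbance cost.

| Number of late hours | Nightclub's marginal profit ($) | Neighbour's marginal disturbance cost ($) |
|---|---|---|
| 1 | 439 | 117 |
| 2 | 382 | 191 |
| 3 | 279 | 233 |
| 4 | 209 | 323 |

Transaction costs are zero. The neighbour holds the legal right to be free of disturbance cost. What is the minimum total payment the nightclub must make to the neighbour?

Efficient level: marginal profit ≥ marginal disturbance cost through level 3, so k* = 3.
With the neighbour holding the right, the nightclub must at least compensate total damage at k*: 117 + 191 + 233 = 541.

$541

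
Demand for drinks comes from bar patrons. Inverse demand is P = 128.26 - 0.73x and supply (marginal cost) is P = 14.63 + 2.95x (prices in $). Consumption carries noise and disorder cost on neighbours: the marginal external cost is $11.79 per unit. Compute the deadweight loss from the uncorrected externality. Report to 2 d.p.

DWL = $18.89

Market equilibrium (private): 14.63 + 2.95x = 128.26 - 0.73x → x_m = 30.8777.
Social marginal benefit = demand − MEC = 116.47 - 0.73x.
Set SMB = MC: 116.47 - 0.73x = 14.63 + 2.95x → x* = 27.6739.
Between x* and x_m the wedge MC − SMB runs linearly from 0 to MEC(x_m), so the loss is a triangle.
DWL = ½ × 3.2038 × 11.7900 = 18.8864.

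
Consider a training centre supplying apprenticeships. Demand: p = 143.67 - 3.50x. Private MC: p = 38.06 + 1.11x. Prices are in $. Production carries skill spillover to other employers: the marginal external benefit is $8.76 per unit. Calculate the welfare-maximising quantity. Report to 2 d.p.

Social marginal cost = private MC − MEB = 29.30 + 1.11x.
Set SMC = demand: 29.30 + 1.11x = 143.67 - 3.50x → x* = 24.8091.

x* = 24.81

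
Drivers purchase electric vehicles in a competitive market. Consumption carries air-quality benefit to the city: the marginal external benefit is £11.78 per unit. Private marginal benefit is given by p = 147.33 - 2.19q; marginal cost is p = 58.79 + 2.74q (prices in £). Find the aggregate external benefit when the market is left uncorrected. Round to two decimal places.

£211.56

Market equilibrium (private): 58.79 + 2.74q = 147.33 - 2.19q → q_m = 17.9594.
Total external benefit = MEB × q_m = 11.78 × 17.9594 = 211.5617.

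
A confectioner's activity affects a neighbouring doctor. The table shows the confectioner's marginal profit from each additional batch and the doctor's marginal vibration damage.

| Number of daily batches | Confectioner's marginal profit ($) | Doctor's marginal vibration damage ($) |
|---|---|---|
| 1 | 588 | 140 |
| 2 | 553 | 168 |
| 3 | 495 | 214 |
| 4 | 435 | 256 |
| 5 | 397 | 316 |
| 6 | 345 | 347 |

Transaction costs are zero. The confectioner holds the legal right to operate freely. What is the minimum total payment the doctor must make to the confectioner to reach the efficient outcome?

Left alone the confectioner would choose level 6 (marginal profit stays positive).
Efficient level: k* = 5 (marginal profit ≥ marginal vibration damage through 5).
The doctor must at least cover the confectioner's forgone profit from cutting 6→5: 345 = 345.

$345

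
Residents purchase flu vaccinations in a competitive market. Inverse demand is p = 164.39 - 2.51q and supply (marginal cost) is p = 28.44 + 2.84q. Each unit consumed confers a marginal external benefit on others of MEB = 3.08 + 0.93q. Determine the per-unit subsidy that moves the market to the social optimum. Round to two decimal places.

Social marginal benefit = demand + MEB = 167.47 - 1.58q.
Set SMB = MC: 167.47 - 1.58q = 28.44 + 2.84q → q* = 31.4548.
The Pigouvian subsidy equals MEB at q*: 3.08 + 0.93×31.4548 = 32.3330.

subsidy = 32.33 per unit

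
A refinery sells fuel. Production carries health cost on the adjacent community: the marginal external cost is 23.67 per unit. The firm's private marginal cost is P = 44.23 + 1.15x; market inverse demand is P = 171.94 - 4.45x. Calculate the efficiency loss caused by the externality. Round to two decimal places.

Market equilibrium (private): 44.23 + 1.15x = 171.94 - 4.45x → x_m = 22.8054.
Social marginal cost = private MC + MEC = 67.90 + 1.15x.
Set SMC = demand: 67.90 + 1.15x = 171.94 - 4.45x → x* = 18.5786.
Height of the DWL triangle at x_m is SMC(x_m) − demand(x_m) = MEC(x_m) = 23.6700.
DWL = ½ × 4.2268 × 23.6700 = 50.0242.

DWL = 50.02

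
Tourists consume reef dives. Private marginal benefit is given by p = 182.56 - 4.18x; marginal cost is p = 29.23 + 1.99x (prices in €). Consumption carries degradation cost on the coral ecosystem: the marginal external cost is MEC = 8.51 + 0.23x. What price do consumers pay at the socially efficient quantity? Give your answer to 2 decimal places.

P = €87.97

Social marginal benefit = demand − MEC = 174.05 - 4.41x.
Set SMB = MC: 174.05 - 4.41x = 29.23 + 1.99x → x* = 22.6281.
Consumer price on the demand curve at x*: 182.56 − 4.18×22.6281 = 87.9745.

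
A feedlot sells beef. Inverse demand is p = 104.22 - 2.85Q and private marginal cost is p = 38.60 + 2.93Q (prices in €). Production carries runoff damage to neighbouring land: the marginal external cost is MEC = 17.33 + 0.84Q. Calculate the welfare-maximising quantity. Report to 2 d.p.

Q* = 7.29

Social marginal cost = private MC + MEC = 55.93 + 3.77Q.
Set SMC = demand: 55.93 + 3.77Q = 104.22 - 2.85Q → Q* = 7.2946.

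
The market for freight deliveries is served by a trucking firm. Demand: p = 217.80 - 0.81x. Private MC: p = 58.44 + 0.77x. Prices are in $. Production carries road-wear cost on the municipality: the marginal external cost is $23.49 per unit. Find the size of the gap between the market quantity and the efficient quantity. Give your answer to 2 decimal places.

14.87 units

Market equilibrium (private): 58.44 + 0.77x = 217.80 - 0.81x → x_m = 100.8608.
Social marginal cost = private MC + MEC = 81.93 + 0.77x.
Set SMC = demand: 81.93 + 0.77x = 217.80 - 0.81x → x* = 85.9937.
Gap = |100.8608 − 85.9937| = 14.8671.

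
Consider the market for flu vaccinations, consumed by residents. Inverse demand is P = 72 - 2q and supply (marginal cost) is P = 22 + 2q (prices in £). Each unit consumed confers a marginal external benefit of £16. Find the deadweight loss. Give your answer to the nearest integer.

DWL = £32

Market equilibrium (private): 22 + 2q = 72 - 2q → q_m = 12.5000.
Social marginal benefit = demand + MEB = 88 - 2q.
Set SMB = MC: 88 - 2q = 22 + 2q → q* = 16.5000.
Between q* and q_m the wedge SMB − MC runs linearly from 0 to MEB(q_m), so the loss is a triangle.
DWL = ½ × 4.0000 × 16.0000 = 32.0000.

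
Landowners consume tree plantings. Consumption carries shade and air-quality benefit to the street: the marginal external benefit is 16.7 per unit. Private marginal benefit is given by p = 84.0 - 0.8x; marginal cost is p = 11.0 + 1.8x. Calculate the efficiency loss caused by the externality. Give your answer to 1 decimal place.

Market equilibrium (private): 11.0 + 1.8x = 84.0 - 0.8x → x_m = 28.0769.
Social marginal benefit = demand + MEB = 100.7 - 0.8x.
Set SMB = MC: 100.7 - 0.8x = 11.0 + 1.8x → x* = 34.5000.
The loss is the area between SMB and MC from x* to x_m; with linear curves that's a triangle of height MEB(x_m).
DWL = ½ × 6.4231 × 16.7000 = 53.6329.

DWL = 53.6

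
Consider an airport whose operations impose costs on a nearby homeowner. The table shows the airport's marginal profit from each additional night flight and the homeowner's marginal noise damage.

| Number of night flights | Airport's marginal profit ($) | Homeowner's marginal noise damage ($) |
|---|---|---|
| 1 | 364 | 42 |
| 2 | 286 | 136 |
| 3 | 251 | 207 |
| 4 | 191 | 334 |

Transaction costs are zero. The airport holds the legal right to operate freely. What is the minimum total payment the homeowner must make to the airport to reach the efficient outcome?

Left alone the airport would choose level 4 (marginal profit stays positive).
Efficient level: k* = 3 (marginal profit ≥ marginal noise damage through 3).
The homeowner must at least cover the airport's forgone profit from cutting 4→3: 191 = 191.

$191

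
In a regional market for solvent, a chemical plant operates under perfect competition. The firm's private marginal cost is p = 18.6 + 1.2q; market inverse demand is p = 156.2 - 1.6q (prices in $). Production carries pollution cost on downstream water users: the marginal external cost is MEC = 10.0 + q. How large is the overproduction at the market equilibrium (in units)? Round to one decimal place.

15.6 units

Market equilibrium (private): 18.6 + 1.2q = 156.2 - 1.6q → q_m = 49.1429.
Social marginal cost = private MC + MEC = 28.6 + 2.2q.
Set SMC = demand: 28.6 + 2.2q = 156.2 - 1.6q → q* = 33.5789.
Gap = |49.1429 − 33.5789| = 15.5640.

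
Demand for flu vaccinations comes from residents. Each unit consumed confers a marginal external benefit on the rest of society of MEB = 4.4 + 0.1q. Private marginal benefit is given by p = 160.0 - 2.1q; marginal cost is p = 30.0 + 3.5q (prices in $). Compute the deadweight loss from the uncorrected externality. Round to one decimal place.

Market equilibrium (private): 30.0 + 3.5q = 160.0 - 2.1q → q_m = 23.2143.
Social marginal benefit = demand + MEB = 164.4 - 2.0q.
Set SMB = MC: 164.4 - 2.0q = 30.0 + 3.5q → q* = 24.4364.
The loss is the area between SMB and MC from q* to q_m; with linear curves that's a triangle of height MEB(q_m).
DWL = ½ × 1.2221 × 6.7214 = 4.1071.

DWL = $4.1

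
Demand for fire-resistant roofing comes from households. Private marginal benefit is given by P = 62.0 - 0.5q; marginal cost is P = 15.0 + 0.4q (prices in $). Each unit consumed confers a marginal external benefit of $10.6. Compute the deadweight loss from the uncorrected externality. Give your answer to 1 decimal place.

DWL = $62.4

Market equilibrium (private): 15.0 + 0.4q = 62.0 - 0.5q → q_m = 52.2222.
Social marginal benefit = demand + MEB = 72.6 - 0.5q.
Set SMB = MC: 72.6 - 0.5q = 15.0 + 0.4q → q* = 64.0000.
The welfare-loss triangle has base |q_m − q*| and height MEB(q_m) (the vertical gap between SMB and MC is zero at q* and MEB at q_m).
DWL = ½ × 11.7778 × 10.6000 = 62.4223.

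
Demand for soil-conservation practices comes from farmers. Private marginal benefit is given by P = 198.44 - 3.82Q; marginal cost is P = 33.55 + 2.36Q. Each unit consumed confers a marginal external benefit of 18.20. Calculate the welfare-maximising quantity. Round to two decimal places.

Social marginal benefit = demand + MEB = 216.64 - 3.82Q.
Set SMB = MC: 216.64 - 3.82Q = 33.55 + 2.36Q → Q* = 29.6262.

Q* = 29.63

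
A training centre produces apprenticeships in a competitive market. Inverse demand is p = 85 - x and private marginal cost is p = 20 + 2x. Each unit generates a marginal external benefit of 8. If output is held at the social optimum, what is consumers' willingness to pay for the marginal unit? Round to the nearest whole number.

Social marginal cost = private MC − MEB = 12 + 2x.
Set SMC = demand: 12 + 2x = 85 - x → x* = 24.3333.
Consumer price on the demand curve at x*: 85 − 1×24.3333 = 60.6667.

P = 61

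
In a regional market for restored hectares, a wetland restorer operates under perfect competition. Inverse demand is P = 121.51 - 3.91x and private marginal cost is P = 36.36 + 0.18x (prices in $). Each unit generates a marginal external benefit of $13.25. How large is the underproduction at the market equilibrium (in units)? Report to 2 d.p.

Market equilibrium (private): 36.36 + 0.18x = 121.51 - 3.91x → x_m = 20.8191.
Social marginal cost = private MC − MEB = 23.11 + 0.18x.
Set SMC = demand: 23.11 + 0.18x = 121.51 - 3.91x → x* = 24.0587.
Gap = |20.8191 − 24.0587| = 3.2396.

3.24 units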